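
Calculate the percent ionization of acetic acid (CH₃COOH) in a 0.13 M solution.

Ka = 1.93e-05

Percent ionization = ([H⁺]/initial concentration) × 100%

Using Ka equilibrium: x² + Ka×x - Ka×C = 0. Solving: [H⁺] = 1.5744e-03. Percent = (1.5744e-03/0.13) × 100

Percent ionization = 1.21%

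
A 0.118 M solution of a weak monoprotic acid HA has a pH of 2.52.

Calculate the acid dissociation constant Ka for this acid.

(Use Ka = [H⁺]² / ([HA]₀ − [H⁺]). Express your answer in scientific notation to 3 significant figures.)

[H⁺] = 10^(−pH) = 10^(−2.52) = 3.020e-03 M. For HA ⇌ H⁺ + A⁻, Ka = [H⁺][A⁻]/[HA] = [H⁺]² / ([HA]₀ − [H⁺]) = (3.020e-03)² / (0.118 − 3.020e-03) = 7.93e-05.

K_a = 7.93e-05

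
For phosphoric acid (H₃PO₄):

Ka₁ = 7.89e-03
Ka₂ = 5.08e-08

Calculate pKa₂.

pKa₂ = -log(Ka₂) = -log(5.08e-08) = 7.29.

pK_{a2} = 7.29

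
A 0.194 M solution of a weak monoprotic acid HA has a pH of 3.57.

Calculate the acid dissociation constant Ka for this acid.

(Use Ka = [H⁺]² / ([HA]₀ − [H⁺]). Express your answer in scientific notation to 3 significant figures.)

[H⁺] = 10^(−pH) = 10^(−3.57) = 2.692e-04 M. For HA ⇌ H⁺ + A⁻, Ka = [H⁺][A⁻]/[HA] = [H⁺]² / ([HA]₀ − [H⁺]) = (2.692e-04)² / (0.194 − 2.692e-04) = 3.74e-07.

K_a = 3.74e-07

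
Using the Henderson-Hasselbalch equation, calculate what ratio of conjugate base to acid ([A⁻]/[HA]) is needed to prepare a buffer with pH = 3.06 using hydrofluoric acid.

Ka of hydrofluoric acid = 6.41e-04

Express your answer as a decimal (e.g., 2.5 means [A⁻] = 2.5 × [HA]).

pKa = -log(6.41e-04) = 3.1931. pH = pKa + log([A⁻]/[HA]), so log([A⁻]/[HA]) = pH − pKa = 3.06 − 3.1931 = -0.1331. [A⁻]/[HA] = 10^(-0.1331) = 0.736

[A⁻]/[HA] = 0.736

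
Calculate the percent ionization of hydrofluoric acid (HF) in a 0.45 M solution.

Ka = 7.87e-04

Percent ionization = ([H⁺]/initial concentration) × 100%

Using Ka equilibrium: x² + Ka×x - Ka×C = 0. Solving: [H⁺] = 1.8429e-02. Percent = (1.8429e-02/0.45) × 100

Percent ionization = 4.1%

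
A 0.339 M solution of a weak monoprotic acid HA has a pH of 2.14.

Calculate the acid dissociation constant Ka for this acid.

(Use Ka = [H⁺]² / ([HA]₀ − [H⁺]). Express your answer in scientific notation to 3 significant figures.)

[H⁺] = 10^(−pH) = 10^(−2.14) = 7.244e-03 M. For HA ⇌ H⁺ + A⁻, Ka = [H⁺][A⁻]/[HA] = [H⁺]² / ([HA]₀ − [H⁺]) = (7.244e-03)² / (0.339 − 7.244e-03) = 1.58e-04.

K_a = 1.58e-04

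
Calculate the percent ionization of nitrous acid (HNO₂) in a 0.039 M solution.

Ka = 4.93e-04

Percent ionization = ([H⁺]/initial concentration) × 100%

Using Ka equilibrium: x² + Ka×x - Ka×C = 0. Solving: [H⁺] = 4.1453e-03. Percent = (4.1453e-03/0.039) × 100

Percent ionization = 10.6%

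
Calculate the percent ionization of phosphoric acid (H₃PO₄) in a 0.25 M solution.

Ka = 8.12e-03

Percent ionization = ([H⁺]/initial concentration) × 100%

Using Ka equilibrium: x² + Ka×x - Ka×C = 0. Solving: [H⁺] = 4.1178e-02. Percent = (4.1178e-02/0.25) × 100

Percent ionization = 16.5%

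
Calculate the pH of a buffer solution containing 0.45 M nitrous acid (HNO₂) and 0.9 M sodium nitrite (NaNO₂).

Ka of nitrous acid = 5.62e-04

pKa = -log(5.62e-04) = 3.25. pH = pKa + log([A⁻]/[HA]) = 3.25 + log(0.9/0.45)

pH = 3.55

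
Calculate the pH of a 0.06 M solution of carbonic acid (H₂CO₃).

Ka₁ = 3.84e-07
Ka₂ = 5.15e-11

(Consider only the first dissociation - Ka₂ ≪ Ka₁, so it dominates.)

First dissociation dominates. From Ka₁ = [H⁺][HA⁻]/[H₂A], x² + Ka₁·x − Ka₁·C = 0 with C = 0.06 M and Ka₁ = 3.84e-07. Solving: [H⁺] = (−Ka₁ + √(Ka₁² + 4·Ka₁·C)) / 2 = 1.5160e-04 M. pH = -log(1.5160e-04) = 3.82.

pH = 3.82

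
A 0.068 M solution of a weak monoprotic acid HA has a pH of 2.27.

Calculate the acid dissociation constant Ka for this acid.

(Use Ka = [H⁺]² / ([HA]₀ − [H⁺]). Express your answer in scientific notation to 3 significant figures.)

[H⁺] = 10^(−pH) = 10^(−2.27) = 5.370e-03 M. For HA ⇌ H⁺ + A⁻, Ka = [H⁺][A⁻]/[HA] = [H⁺]² / ([HA]₀ − [H⁺]) = (5.370e-03)² / (0.068 − 5.370e-03) = 4.60e-04.

K_a = 4.60e-04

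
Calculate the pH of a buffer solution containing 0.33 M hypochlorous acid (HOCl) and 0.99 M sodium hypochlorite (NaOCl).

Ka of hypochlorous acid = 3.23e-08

pKa = -log(3.23e-08) = 7.49. pH = pKa + log([A⁻]/[HA]) = 7.49 + log(0.99/0.33)

pH = 7.97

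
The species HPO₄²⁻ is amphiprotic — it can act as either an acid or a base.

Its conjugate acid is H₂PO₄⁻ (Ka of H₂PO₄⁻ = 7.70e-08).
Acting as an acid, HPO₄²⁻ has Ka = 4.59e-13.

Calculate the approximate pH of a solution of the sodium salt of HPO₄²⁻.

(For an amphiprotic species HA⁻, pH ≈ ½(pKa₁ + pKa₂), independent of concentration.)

pKa₁ = -log(7.70e-08) = 7.11; pKa₂ = -log(4.59e-13) = 12.34. For an amphiprotic species, pH ≈ ½(pKa₁ + pKa₂) = ½(7.11 + 12.34) = 9.73.

pH = 9.73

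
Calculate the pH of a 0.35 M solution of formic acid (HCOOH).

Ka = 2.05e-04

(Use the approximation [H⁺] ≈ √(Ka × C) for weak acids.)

[H⁺] = √(Ka × C) = √(2.05e-04 × 0.35) = 8.4705e-03. pH = -log(8.4705e-03)

pH = 2.07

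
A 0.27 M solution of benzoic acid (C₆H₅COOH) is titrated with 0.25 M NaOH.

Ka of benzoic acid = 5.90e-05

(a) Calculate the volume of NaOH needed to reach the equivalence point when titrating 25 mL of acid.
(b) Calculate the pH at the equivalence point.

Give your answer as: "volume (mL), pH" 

moles acid = 0.27 × 25/1000 = 0.00675 mol; V_base = moles/0.25 × 1000 = 27.0 mL. At equivalence only the conjugate base is present: [A⁻] = 0.00675/0.052 = 1.2981e-01 M. Kb = Kw/Ka = 1.69e-10; [OH⁻] = √(Kb × [A⁻]) = 4.6906e-06; pOH = 5.33; pH = 14 - pOH = 8.67.

V = 27.0 mL, pH = 8.67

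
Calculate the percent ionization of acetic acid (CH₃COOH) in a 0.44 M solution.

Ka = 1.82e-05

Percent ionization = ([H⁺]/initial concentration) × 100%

Using Ka equilibrium: x² + Ka×x - Ka×C = 0. Solving: [H⁺] = 2.8208e-03. Percent = (2.8208e-03/0.44) × 100

Percent ionization = 0.641%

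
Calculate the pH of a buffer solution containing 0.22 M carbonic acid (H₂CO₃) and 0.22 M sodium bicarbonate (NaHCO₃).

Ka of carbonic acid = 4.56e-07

pKa = -log(4.56e-07) = 6.34. pH = pKa + log([A⁻]/[HA]) = 6.34 + log(0.22/0.22)

pH = 6.34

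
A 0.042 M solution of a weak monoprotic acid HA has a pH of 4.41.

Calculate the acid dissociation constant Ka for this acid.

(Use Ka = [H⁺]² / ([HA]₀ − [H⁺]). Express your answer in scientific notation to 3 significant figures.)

[H⁺] = 10^(−pH) = 10^(−4.41) = 3.890e-05 M. For HA ⇌ H⁺ + A⁻, Ka = [H⁺][A⁻]/[HA] = [H⁺]² / ([HA]₀ − [H⁺]) = (3.890e-05)² / (0.042 − 3.890e-05) = 3.61e-08.

K_a = 3.61e-08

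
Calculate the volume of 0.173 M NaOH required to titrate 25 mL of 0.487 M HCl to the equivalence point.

At equivalence: moles acid = moles base. moles HCl = 0.487 × 25/1000 = 0.01217 mol. V_base = moles / 0.173 × 1000 = 70.4 mL.

V_{base} = 70.4 mL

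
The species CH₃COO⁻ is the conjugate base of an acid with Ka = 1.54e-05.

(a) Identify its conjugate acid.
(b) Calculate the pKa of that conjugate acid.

(a) The conjugate acid is formed by adding one H⁺ to CH₃COO⁻, giving CH₃COOH. (b) pKa = -log(Ka) = -log(1.54e-05) = 4.81.

Conjugate acid: CH₃COOH; pK_a = 4.81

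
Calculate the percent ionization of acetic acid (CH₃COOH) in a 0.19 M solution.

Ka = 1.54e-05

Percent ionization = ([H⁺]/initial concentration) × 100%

Using Ka equilibrium: x² + Ka×x - Ka×C = 0. Solving: [H⁺] = 1.7029e-03. Percent = (1.7029e-03/0.19) × 100

Percent ionization = 0.896%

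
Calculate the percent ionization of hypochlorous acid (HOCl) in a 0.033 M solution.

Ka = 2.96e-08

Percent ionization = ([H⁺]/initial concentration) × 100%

Using Ka equilibrium: x² + Ka×x - Ka×C = 0. Solving: [H⁺] = 3.1239e-05. Percent = (3.1239e-05/0.033) × 100

Percent ionization = 0.0947%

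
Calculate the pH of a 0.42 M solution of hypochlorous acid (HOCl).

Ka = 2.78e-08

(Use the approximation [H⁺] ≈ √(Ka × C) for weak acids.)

[H⁺] = √(Ka × C) = √(2.78e-08 × 0.42) = 1.0806e-04. pH = -log(1.0806e-04)

pH = 3.97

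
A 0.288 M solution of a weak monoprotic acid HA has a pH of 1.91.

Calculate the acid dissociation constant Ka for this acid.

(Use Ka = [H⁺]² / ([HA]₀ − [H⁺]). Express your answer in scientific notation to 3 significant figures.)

[H⁺] = 10^(−pH) = 10^(−1.91) = 1.230e-02 M. For HA ⇌ H⁺ + A⁻, Ka = [H⁺][A⁻]/[HA] = [H⁺]² / ([HA]₀ − [H⁺]) = (1.230e-02)² / (0.288 − 1.230e-02) = 5.49e-04.

K_a = 5.49e-04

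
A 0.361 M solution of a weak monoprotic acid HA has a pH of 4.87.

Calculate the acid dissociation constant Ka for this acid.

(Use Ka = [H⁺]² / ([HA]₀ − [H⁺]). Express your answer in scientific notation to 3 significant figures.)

[H⁺] = 10^(−pH) = 10^(−4.87) = 1.349e-05 M. For HA ⇌ H⁺ + A⁻, Ka = [H⁺][A⁻]/[HA] = [H⁺]² / ([HA]₀ − [H⁺]) = (1.349e-05)² / (0.361 − 1.349e-05) = 5.04e-10.

K_a = 5.04e-10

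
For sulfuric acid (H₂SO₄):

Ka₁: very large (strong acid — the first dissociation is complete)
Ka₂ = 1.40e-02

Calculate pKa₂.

pKa₂ = -log(Ka₂) = -log(1.40e-02) = 1.85.

pK_{a2} = 1.85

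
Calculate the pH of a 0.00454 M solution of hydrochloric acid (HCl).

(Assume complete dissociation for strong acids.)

[H⁺] = 0.00454 M for strong acid. pH = -log[H⁺] = -log(0.00454)

pH = 2.34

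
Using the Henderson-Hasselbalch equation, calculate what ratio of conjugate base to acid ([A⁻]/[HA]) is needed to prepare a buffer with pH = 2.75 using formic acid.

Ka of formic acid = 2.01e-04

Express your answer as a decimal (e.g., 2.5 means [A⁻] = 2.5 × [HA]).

pKa = -log(2.01e-04) = 3.6968. pH = pKa + log([A⁻]/[HA]), so log([A⁻]/[HA]) = pH − pKa = 2.75 − 3.6968 = -0.9468. [A⁻]/[HA] = 10^(-0.9468) = 0.113

[A⁻]/[HA] = 0.113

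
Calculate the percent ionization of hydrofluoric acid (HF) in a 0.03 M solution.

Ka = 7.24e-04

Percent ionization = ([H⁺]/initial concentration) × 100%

Using Ka equilibrium: x² + Ka×x - Ka×C = 0. Solving: [H⁺] = 4.3125e-03. Percent = (4.3125e-03/0.03) × 100

Percent ionization = 14.4%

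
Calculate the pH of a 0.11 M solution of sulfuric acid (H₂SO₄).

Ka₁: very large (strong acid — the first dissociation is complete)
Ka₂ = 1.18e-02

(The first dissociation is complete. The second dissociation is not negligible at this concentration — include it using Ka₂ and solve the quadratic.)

First dissociation is complete: [H⁺]₀ = [HSO₄⁻]₀ = C = 0.11 M. Second dissociation HSO₄⁻ ⇌ H⁺ + SO₄²⁻: let x = [SO₄²⁻]. Ka₂ = (C + x)·x / (C − x) = 1.18e-02 → x² + (C + Ka₂)·x − Ka₂·C = 0 → x² + 0.12180·x − 1.298e-03 = 0. x = (−0.12180 + √(0.12180² + 4 × 1.298e-03)) / 2 = 9.8588e-03 M. [H⁺] = C + x = 0.11 + 9.8588e-03 = 1.1986e-01 M. pH = -log(1.1986e-01) = 0.92.

pH = 0.92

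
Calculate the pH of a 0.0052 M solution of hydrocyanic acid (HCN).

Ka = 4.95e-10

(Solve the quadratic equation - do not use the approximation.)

x² + Ka×x - Ka×C = 0. Using quadratic formula: [H⁺] = 1.6041e-06

pH = 5.79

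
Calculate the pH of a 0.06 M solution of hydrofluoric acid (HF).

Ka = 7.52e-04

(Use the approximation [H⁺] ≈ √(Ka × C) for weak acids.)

[H⁺] = √(Ka × C) = √(7.52e-04 × 0.06) = 6.7171e-03. pH = -log(6.7171e-03)

pH = 2.17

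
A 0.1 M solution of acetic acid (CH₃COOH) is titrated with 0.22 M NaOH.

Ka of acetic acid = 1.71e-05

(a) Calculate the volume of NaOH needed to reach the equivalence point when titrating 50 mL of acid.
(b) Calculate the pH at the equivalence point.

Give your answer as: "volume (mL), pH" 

moles acid = 0.1 × 50/1000 = 0.005 mol; V_base = moles/0.22 × 1000 = 22.7 mL. At equivalence only the conjugate base is present: [A⁻] = 0.005/0.073 = 6.8750e-02 M. Kb = Kw/Ka = 5.85e-10; [OH⁻] = √(Kb × [A⁻]) = 6.3407e-06; pOH = 5.20; pH = 14 - pOH = 8.80.

V = 22.7 mL, pH = 8.80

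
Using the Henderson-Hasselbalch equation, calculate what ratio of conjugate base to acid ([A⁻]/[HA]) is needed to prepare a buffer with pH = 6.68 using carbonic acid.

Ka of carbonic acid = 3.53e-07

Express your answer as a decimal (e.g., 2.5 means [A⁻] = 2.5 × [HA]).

pKa = -log(3.53e-07) = 6.4522. pH = pKa + log([A⁻]/[HA]), so log([A⁻]/[HA]) = pH − pKa = 6.68 − 6.4522 = 0.2278. [A⁻]/[HA] = 10^(0.2278) = 1.69

[A⁻]/[HA] = 1.69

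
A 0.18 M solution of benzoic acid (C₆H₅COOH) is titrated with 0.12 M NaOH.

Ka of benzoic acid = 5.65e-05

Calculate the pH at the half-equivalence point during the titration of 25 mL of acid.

At half-equivalence [HA] = [A⁻], so Henderson-Hasselbalch gives pH = pKa = -log(5.65e-05) = 4.25.

pH = pKa = 4.25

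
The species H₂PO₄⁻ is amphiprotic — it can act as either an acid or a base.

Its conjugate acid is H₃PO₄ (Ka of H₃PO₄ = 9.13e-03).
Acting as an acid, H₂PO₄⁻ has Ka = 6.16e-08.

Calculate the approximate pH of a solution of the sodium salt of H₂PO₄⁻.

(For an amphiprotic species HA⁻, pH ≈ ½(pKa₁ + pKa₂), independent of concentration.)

pKa₁ = -log(9.13e-03) = 2.04; pKa₂ = -log(6.16e-08) = 7.21. For an amphiprotic species, pH ≈ ½(pKa₁ + pKa₂) = ½(2.04 + 7.21) = 4.62.

pH = 4.62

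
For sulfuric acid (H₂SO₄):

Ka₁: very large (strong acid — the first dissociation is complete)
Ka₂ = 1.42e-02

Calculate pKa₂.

pKa₂ = -log(Ka₂) = -log(1.42e-02) = 1.85.

pK_{a2} = 1.85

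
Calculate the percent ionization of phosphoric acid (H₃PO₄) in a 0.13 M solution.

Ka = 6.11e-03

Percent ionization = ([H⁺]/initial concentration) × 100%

Using Ka equilibrium: x² + Ka×x - Ka×C = 0. Solving: [H⁺] = 2.5293e-02. Percent = (2.5293e-02/0.13) × 100

Percent ionization = 19.5%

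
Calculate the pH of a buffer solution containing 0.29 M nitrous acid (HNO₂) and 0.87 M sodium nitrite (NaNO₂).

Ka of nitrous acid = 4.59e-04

pKa = -log(4.59e-04) = 3.34. pH = pKa + log([A⁻]/[HA]) = 3.34 + log(0.87/0.29)

pH = 3.82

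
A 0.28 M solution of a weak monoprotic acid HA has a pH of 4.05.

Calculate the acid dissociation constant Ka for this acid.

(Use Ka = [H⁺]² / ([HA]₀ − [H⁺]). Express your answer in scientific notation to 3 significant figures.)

[H⁺] = 10^(−pH) = 10^(−4.05) = 8.913e-05 M. For HA ⇌ H⁺ + A⁻, Ka = [H⁺][A⁻]/[HA] = [H⁺]² / ([HA]₀ − [H⁺]) = (8.913e-05)² / (0.28 − 8.913e-05) = 2.84e-08.

K_a = 2.84e-08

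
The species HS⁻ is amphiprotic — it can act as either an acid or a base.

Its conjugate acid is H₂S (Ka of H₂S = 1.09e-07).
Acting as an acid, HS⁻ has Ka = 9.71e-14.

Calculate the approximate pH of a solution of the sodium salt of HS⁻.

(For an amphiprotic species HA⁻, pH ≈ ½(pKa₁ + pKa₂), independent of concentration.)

pKa₁ = -log(1.09e-07) = 6.96; pKa₂ = -log(9.71e-14) = 13.01. For an amphiprotic species, pH ≈ ½(pKa₁ + pKa₂) = ½(6.96 + 13.01) = 9.99.

pH = 9.99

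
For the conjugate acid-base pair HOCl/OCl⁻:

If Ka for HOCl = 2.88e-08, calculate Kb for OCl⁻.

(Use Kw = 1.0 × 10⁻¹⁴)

For a conjugate pair Ka × Kb = Kw, so Kb = Kw/Ka = 1.0 × 10⁻¹⁴ / 2.88e-08 = 3.47e-07.

K_b = 3.47e-07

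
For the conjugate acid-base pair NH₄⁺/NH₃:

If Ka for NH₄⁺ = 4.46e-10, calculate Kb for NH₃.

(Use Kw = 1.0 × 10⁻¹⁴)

For a conjugate pair Ka × Kb = Kw, so Kb = Kw/Ka = 1.0 × 10⁻¹⁴ / 4.46e-10 = 2.24e-05.

K_b = 2.24e-05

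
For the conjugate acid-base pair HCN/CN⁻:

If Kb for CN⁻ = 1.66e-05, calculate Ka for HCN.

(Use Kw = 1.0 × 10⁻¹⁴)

For a conjugate pair Ka × Kb = Kw, so Ka = Kw/Kb = 1.0 × 10⁻¹⁴ / 1.66e-05 = 6.02e-10.

K_a = 6.02e-10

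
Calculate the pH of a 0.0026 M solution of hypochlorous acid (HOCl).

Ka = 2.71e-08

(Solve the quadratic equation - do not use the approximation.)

x² + Ka×x - Ka×C = 0. Using quadratic formula: [H⁺] = 8.3805e-06

pH = 5.08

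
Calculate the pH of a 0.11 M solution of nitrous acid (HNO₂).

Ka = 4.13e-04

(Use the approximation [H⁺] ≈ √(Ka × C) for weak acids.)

[H⁺] = √(Ka × C) = √(4.13e-04 × 0.11) = 6.7402e-03. pH = -log(6.7402e-03)

pH = 2.17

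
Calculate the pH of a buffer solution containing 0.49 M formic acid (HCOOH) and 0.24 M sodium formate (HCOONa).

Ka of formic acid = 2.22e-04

pKa = -log(2.22e-04) = 3.65. pH = pKa + log([A⁻]/[HA]) = 3.65 + log(0.24/0.49)

pH = 3.34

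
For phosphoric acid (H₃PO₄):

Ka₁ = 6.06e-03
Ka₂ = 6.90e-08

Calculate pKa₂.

pKa₂ = -log(Ka₂) = -log(6.90e-08) = 7.16.

pK_{a2} = 7.16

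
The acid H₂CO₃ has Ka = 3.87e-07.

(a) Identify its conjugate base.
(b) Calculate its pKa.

(a) The conjugate base is formed by removing one H⁺ from H₂CO₃, giving HCO₃⁻. (b) pKa = -log(Ka) = -log(3.87e-07) = 6.41.

Conjugate base: HCO₃⁻; pK_a = 6.41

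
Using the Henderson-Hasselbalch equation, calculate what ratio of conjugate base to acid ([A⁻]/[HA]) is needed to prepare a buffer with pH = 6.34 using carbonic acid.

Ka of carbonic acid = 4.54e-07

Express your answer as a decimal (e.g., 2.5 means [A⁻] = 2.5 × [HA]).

pKa = -log(4.54e-07) = 6.3429. pH = pKa + log([A⁻]/[HA]), so log([A⁻]/[HA]) = pH − pKa = 6.34 − 6.3429 = -0.0029. [A⁻]/[HA] = 10^(-0.0029) = 0.993

[A⁻]/[HA] = 0.993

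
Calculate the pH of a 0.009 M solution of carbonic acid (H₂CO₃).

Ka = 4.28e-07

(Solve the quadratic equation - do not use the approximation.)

x² + Ka×x - Ka×C = 0. Using quadratic formula: [H⁺] = 6.1851e-05

pH = 4.21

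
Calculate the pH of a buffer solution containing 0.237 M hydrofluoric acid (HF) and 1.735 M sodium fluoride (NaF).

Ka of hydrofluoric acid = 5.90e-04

pKa = -log(5.90e-04) = 3.23. pH = pKa + log([A⁻]/[HA]) = 3.23 + log(1.735/0.237)

pH = 4.09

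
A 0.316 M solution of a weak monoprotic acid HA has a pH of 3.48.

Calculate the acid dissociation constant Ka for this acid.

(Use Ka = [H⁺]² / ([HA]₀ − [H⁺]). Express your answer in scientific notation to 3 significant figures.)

[H⁺] = 10^(−pH) = 10^(−3.48) = 3.311e-04 M. For HA ⇌ H⁺ + A⁻, Ka = [H⁺][A⁻]/[HA] = [H⁺]² / ([HA]₀ − [H⁺]) = (3.311e-04)² / (0.316 − 3.311e-04) = 3.47e-07.

K_a = 3.47e-07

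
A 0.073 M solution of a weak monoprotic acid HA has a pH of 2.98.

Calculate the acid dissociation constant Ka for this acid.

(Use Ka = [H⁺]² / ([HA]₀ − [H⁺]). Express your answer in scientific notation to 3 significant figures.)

[H⁺] = 10^(−pH) = 10^(−2.98) = 1.047e-03 M. For HA ⇌ H⁺ + A⁻, Ka = [H⁺][A⁻]/[HA] = [H⁺]² / ([HA]₀ − [H⁺]) = (1.047e-03)² / (0.073 − 1.047e-03) = 1.52e-05.

K_a = 1.52e-05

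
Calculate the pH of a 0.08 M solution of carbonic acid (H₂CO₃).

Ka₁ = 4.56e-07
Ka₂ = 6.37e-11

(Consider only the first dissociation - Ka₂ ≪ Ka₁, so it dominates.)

First dissociation dominates. From Ka₁ = [H⁺][HA⁻]/[H₂A], x² + Ka₁·x − Ka₁·C = 0 with C = 0.08 M and Ka₁ = 4.56e-07. Solving: [H⁺] = (−Ka₁ + √(Ka₁² + 4·Ka₁·C)) / 2 = 1.9077e-04 M. pH = -log(1.9077e-04) = 3.72.

pH = 3.72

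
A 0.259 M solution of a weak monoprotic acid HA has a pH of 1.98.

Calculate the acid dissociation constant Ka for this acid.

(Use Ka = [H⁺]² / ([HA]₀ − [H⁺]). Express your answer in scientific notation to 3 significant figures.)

[H⁺] = 10^(−pH) = 10^(−1.98) = 1.047e-02 M. For HA ⇌ H⁺ + A⁻, Ka = [H⁺][A⁻]/[HA] = [H⁺]² / ([HA]₀ − [H⁺]) = (1.047e-02)² / (0.259 − 1.047e-02) = 4.41e-04.

K_a = 4.41e-04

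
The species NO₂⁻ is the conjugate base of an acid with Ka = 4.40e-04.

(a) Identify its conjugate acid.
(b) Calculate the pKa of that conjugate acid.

(a) The conjugate acid is formed by adding one H⁺ to NO₂⁻, giving HNO₂. (b) pKa = -log(Ka) = -log(4.40e-04) = 3.36.

Conjugate acid: HNO₂; pK_a = 3.36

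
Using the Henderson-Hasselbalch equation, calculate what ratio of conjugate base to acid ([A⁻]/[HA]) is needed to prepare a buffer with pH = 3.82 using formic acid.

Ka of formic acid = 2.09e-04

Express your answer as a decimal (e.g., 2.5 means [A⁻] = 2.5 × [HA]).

pKa = -log(2.09e-04) = 3.6799. pH = pKa + log([A⁻]/[HA]), so log([A⁻]/[HA]) = pH − pKa = 3.82 − 3.6799 = 0.1401. [A⁻]/[HA] = 10^(0.1401) = 1.38

[A⁻]/[HA] = 1.38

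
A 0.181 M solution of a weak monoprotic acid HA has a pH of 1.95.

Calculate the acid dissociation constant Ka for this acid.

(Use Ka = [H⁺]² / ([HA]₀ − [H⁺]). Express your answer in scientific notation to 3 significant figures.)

[H⁺] = 10^(−pH) = 10^(−1.95) = 1.122e-02 M. For HA ⇌ H⁺ + A⁻, Ka = [H⁺][A⁻]/[HA] = [H⁺]² / ([HA]₀ − [H⁺]) = (1.122e-02)² / (0.181 − 1.122e-02) = 7.42e-04.

K_a = 7.42e-04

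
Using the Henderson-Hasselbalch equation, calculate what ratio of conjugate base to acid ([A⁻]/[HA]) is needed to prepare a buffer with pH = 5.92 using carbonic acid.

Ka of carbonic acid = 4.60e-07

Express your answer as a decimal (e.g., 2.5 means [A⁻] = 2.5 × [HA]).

pKa = -log(4.60e-07) = 6.3372. pH = pKa + log([A⁻]/[HA]), so log([A⁻]/[HA]) = pH − pKa = 5.92 − 6.3372 = -0.4172. [A⁻]/[HA] = 10^(-0.4172) = 0.383

[A⁻]/[HA] = 0.383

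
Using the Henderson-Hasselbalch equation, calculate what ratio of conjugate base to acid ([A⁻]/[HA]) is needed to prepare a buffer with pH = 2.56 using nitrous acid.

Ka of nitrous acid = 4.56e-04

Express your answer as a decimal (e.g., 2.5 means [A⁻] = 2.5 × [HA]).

pKa = -log(4.56e-04) = 3.3410. pH = pKa + log([A⁻]/[HA]), so log([A⁻]/[HA]) = pH − pKa = 2.56 − 3.3410 = -0.7810. [A⁻]/[HA] = 10^(-0.7810) = 0.166

[A⁻]/[HA] = 0.166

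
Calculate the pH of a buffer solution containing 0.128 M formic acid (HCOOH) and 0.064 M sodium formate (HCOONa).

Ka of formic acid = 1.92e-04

pKa = -log(1.92e-04) = 3.72. pH = pKa + log([A⁻]/[HA]) = 3.72 + log(0.064/0.128)

pH = 3.42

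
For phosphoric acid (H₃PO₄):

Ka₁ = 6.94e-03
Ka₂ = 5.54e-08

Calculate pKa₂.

pKa₂ = -log(Ka₂) = -log(5.54e-08) = 7.26.

pK_{a2} = 7.26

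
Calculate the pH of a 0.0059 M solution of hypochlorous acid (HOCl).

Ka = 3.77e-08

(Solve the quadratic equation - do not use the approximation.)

x² + Ka×x - Ka×C = 0. Using quadratic formula: [H⁺] = 1.4895e-05

pH = 4.83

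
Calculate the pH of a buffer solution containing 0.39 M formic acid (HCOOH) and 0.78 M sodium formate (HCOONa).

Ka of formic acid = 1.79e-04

pKa = -log(1.79e-04) = 3.75. pH = pKa + log([A⁻]/[HA]) = 3.75 + log(0.78/0.39)

pH = 4.05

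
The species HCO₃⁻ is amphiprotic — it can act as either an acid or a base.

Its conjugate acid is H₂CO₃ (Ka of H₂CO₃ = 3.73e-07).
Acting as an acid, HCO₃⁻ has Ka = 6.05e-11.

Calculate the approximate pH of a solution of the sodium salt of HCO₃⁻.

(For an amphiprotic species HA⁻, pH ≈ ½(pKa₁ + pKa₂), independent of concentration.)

pKa₁ = -log(3.73e-07) = 6.43; pKa₂ = -log(6.05e-11) = 10.22. For an amphiprotic species, pH ≈ ½(pKa₁ + pKa₂) = ½(6.43 + 10.22) = 8.32.

pH = 8.32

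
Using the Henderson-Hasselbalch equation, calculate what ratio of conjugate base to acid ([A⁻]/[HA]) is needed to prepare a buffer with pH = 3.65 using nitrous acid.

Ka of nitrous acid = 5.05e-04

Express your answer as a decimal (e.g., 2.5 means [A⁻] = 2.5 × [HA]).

pKa = -log(5.05e-04) = 3.2967. pH = pKa + log([A⁻]/[HA]), so log([A⁻]/[HA]) = pH − pKa = 3.65 − 3.2967 = 0.3533. [A⁻]/[HA] = 10^(0.3533) = 2.26

[A⁻]/[HA] = 2.26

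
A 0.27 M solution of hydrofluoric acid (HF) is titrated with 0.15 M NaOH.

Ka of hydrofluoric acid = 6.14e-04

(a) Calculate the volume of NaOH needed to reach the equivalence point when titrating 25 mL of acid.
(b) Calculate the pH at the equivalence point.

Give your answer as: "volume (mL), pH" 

moles acid = 0.27 × 25/1000 = 0.00675 mol; V_base = moles/0.15 × 1000 = 45.0 mL. At equivalence only the conjugate base is present: [A⁻] = 0.00675/0.070 = 9.6429e-02 M. Kb = Kw/Ka = 1.63e-11; [OH⁻] = √(Kb × [A⁻]) = 1.2532e-06; pOH = 5.90; pH = 14 - pOH = 8.10.

V = 45.0 mL, pH = 8.10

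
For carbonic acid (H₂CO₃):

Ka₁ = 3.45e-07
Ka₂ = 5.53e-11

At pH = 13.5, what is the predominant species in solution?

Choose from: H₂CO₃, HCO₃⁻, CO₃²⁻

pKa₁ = 6.46, pKa₂ = 10.26. For a polyprotic acid the predominant species crosses at each pKa: below pKa_n the protonated form dominates, above it the deprotonated form does. At pH = 13.5, the predominant species is CO₃²⁻.

CO₃²⁻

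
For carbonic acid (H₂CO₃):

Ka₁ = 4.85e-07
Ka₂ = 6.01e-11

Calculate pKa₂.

pKa₂ = -log(Ka₂) = -log(6.01e-11) = 10.22.

pK_{a2} = 10.22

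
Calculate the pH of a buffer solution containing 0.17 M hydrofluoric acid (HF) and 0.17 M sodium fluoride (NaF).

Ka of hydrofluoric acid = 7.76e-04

pKa = -log(7.76e-04) = 3.11. pH = pKa + log([A⁻]/[HA]) = 3.11 + log(0.17/0.17)

pH = 3.11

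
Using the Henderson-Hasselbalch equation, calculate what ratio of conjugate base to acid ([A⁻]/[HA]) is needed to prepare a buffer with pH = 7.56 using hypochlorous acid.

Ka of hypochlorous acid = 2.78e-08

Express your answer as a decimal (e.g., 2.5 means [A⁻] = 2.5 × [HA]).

pKa = -log(2.78e-08) = 7.5560. pH = pKa + log([A⁻]/[HA]), so log([A⁻]/[HA]) = pH − pKa = 7.56 − 7.5560 = 0.0040. [A⁻]/[HA] = 10^(0.0040) = 1.01

[A⁻]/[HA] = 1.01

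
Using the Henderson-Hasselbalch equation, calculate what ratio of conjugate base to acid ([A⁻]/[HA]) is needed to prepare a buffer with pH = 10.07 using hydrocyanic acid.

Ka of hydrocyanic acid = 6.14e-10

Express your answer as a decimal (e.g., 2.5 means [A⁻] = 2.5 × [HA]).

pKa = -log(6.14e-10) = 9.2118. pH = pKa + log([A⁻]/[HA]), so log([A⁻]/[HA]) = pH − pKa = 10.07 − 9.2118 = 0.8582. [A⁻]/[HA] = 10^(0.8582) = 7.21

[A⁻]/[HA] = 7.21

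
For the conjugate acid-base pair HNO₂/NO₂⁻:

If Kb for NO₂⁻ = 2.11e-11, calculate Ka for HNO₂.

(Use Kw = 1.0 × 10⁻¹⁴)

For a conjugate pair Ka × Kb = Kw, so Ka = Kw/Kb = 1.0 × 10⁻¹⁴ / 2.11e-11 = 4.74e-04.

K_a = 4.74e-04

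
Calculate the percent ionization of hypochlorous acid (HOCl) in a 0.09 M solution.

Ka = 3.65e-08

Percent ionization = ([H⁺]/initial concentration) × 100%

Using Ka equilibrium: x² + Ka×x - Ka×C = 0. Solving: [H⁺] = 5.7297e-05. Percent = (5.7297e-05/0.09) × 100

Percent ionization = 0.0637%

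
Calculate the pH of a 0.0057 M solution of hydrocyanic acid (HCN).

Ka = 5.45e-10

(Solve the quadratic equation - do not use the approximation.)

x² + Ka×x - Ka×C = 0. Using quadratic formula: [H⁺] = 1.7623e-06

pH = 5.75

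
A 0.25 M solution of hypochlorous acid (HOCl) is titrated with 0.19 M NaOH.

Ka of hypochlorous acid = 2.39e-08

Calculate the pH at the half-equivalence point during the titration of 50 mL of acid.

At half-equivalence [HA] = [A⁻], so Henderson-Hasselbalch gives pH = pKa = -log(2.39e-08) = 7.62.

pH = pKa = 7.62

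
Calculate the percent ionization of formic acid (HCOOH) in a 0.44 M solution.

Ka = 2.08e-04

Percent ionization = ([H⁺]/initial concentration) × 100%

Using Ka equilibrium: x² + Ka×x - Ka×C = 0. Solving: [H⁺] = 9.4632e-03. Percent = (9.4632e-03/0.44) × 100

Percent ionization = 2.15%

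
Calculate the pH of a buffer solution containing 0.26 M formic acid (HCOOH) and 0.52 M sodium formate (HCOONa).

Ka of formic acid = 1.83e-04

pKa = -log(1.83e-04) = 3.74. pH = pKa + log([A⁻]/[HA]) = 3.74 + log(0.52/0.26)

pH = 4.04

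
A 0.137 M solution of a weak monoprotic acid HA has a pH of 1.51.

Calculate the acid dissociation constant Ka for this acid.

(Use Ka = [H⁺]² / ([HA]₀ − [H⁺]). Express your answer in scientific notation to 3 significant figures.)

[H⁺] = 10^(−pH) = 10^(−1.51) = 3.090e-02 M. For HA ⇌ H⁺ + A⁻, Ka = [H⁺][A⁻]/[HA] = [H⁺]² / ([HA]₀ − [H⁺]) = (3.090e-02)² / (0.137 − 3.090e-02) = 9.00e-03.

K_a = 9.00e-03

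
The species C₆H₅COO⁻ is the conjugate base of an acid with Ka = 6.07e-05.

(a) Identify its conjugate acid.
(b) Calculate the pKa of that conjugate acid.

(a) The conjugate acid is formed by adding one H⁺ to C₆H₅COO⁻, giving C₆H₅COOH. (b) pKa = -log(Ka) = -log(6.07e-05) = 4.22.

Conjugate acid: C₆H₅COOH; pK_a = 4.22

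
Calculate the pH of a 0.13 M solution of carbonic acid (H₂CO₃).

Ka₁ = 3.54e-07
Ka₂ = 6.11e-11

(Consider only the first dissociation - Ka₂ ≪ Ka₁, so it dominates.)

First dissociation dominates. From Ka₁ = [H⁺][HA⁻]/[H₂A], x² + Ka₁·x − Ka₁·C = 0 with C = 0.13 M and Ka₁ = 3.54e-07. Solving: [H⁺] = (−Ka₁ + √(Ka₁² + 4·Ka₁·C)) / 2 = 2.1435e-04 M. pH = -log(2.1435e-04) = 3.67.

pH = 3.67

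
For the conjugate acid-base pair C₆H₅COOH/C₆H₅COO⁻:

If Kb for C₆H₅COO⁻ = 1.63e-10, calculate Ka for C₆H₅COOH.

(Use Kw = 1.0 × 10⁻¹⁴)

For a conjugate pair Ka × Kb = Kw, so Ka = Kw/Kb = 1.0 × 10⁻¹⁴ / 1.63e-10 = 6.13e-05.

K_a = 6.13e-05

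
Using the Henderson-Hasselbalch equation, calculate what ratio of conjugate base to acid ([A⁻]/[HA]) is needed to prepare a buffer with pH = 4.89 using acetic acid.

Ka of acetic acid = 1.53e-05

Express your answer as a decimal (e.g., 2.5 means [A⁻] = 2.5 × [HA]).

pKa = -log(1.53e-05) = 4.8153. pH = pKa + log([A⁻]/[HA]), so log([A⁻]/[HA]) = pH − pKa = 4.89 − 4.8153 = 0.0747. [A⁻]/[HA] = 10^(0.0747) = 1.19

[A⁻]/[HA] = 1.19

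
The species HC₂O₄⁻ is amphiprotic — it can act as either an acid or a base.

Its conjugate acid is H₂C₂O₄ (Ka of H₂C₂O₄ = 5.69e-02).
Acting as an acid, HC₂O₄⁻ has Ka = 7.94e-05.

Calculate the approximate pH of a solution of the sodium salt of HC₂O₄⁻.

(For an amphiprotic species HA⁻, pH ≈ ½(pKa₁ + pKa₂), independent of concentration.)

pKa₁ = -log(5.69e-02) = 1.24; pKa₂ = -log(7.94e-05) = 4.10. For an amphiprotic species, pH ≈ ½(pKa₁ + pKa₂) = ½(1.24 + 4.10) = 2.67.

pH = 2.67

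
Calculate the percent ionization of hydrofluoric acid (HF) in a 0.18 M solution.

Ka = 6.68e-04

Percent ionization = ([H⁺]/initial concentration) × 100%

Using Ka equilibrium: x² + Ka×x - Ka×C = 0. Solving: [H⁺] = 1.0636e-02. Percent = (1.0636e-02/0.18) × 100

Percent ionization = 5.91%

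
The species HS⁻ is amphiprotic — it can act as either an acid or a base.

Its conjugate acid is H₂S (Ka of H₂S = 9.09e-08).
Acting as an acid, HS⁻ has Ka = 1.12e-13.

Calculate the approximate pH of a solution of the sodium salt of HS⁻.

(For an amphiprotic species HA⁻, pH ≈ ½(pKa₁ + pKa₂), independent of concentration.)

pKa₁ = -log(9.09e-08) = 7.04; pKa₂ = -log(1.12e-13) = 12.95. For an amphiprotic species, pH ≈ ½(pKa₁ + pKa₂) = ½(7.04 + 12.95) = 10.00.

pH = 10.00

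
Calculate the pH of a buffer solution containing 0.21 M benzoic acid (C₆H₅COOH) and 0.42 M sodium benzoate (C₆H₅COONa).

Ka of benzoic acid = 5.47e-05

pKa = -log(5.47e-05) = 4.26. pH = pKa + log([A⁻]/[HA]) = 4.26 + log(0.42/0.21)

pH = 4.56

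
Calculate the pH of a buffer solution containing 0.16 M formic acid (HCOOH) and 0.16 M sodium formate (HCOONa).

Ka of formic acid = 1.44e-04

pKa = -log(1.44e-04) = 3.84. pH = pKa + log([A⁻]/[HA]) = 3.84 + log(0.16/0.16)

pH = 3.84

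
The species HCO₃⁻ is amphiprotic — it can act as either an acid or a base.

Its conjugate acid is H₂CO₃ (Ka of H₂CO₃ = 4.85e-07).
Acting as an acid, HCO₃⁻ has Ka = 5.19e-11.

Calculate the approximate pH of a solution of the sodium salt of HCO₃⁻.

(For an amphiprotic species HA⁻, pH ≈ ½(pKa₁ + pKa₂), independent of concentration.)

pKa₁ = -log(4.85e-07) = 6.31; pKa₂ = -log(5.19e-11) = 10.28. For an amphiprotic species, pH ≈ ½(pKa₁ + pKa₂) = ½(6.31 + 10.28) = 8.30.

pH = 8.30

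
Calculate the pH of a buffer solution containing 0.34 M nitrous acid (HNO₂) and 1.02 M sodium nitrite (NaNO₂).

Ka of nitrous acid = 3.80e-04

pKa = -log(3.80e-04) = 3.42. pH = pKa + log([A⁻]/[HA]) = 3.42 + log(1.02/0.34)

pH = 3.90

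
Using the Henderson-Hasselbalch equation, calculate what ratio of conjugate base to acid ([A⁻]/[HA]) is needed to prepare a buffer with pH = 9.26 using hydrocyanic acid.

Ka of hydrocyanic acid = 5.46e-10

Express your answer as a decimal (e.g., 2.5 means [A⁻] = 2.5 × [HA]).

pKa = -log(5.46e-10) = 9.2628. pH = pKa + log([A⁻]/[HA]), so log([A⁻]/[HA]) = pH − pKa = 9.26 − 9.2628 = -0.0028. [A⁻]/[HA] = 10^(-0.0028) = 0.994

[A⁻]/[HA] = 0.994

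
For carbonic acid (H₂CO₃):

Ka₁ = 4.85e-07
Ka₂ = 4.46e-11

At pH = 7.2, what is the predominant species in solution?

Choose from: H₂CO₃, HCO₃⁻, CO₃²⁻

pKa₁ = 6.31, pKa₂ = 10.35. For a polyprotic acid the predominant species crosses at each pKa: below pKa_n the protonated form dominates, above it the deprotonated form does. At pH = 7.2, the predominant species is HCO₃⁻.

HCO₃⁻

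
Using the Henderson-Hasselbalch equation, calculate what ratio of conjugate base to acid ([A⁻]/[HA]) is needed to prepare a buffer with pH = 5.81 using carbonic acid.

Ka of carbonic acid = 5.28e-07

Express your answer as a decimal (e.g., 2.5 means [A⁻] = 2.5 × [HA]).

pKa = -log(5.28e-07) = 6.2774. pH = pKa + log([A⁻]/[HA]), so log([A⁻]/[HA]) = pH − pKa = 5.81 − 6.2774 = -0.4674. [A⁻]/[HA] = 10^(-0.4674) = 0.341

[A⁻]/[HA] = 0.341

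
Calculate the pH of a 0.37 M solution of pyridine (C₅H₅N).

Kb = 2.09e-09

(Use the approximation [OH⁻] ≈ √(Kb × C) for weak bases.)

[OH⁻] = √(Kb × C) = √(2.09e-09 × 0.37) = 2.7808e-05. pOH = 4.56, pH = 14 - pOH

pH = 9.44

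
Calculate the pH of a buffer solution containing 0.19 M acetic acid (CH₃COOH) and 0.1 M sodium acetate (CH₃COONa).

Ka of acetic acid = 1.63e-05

pKa = -log(1.63e-05) = 4.79. pH = pKa + log([A⁻]/[HA]) = 4.79 + log(0.1/0.19)

pH = 4.51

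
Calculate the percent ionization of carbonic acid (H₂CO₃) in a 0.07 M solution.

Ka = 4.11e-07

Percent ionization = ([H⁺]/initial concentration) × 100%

Using Ka equilibrium: x² + Ka×x - Ka×C = 0. Solving: [H⁺] = 1.6941e-04. Percent = (1.6941e-04/0.07) × 100

Percent ionization = 0.242%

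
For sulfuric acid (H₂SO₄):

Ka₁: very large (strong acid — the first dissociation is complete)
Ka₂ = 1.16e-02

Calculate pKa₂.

pKa₂ = -log(Ka₂) = -log(1.16e-02) = 1.94.

pK_{a2} = 1.94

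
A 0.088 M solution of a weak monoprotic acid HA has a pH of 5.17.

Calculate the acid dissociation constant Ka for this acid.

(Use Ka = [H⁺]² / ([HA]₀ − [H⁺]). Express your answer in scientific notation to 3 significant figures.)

[H⁺] = 10^(−pH) = 10^(−5.17) = 6.761e-06 M. For HA ⇌ H⁺ + A⁻, Ka = [H⁺][A⁻]/[HA] = [H⁺]² / ([HA]₀ − [H⁺]) = (6.761e-06)² / (0.088 − 6.761e-06) = 5.19e-10.

K_a = 5.19e-10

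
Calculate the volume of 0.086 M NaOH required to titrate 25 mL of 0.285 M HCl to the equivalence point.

At equivalence: moles acid = moles base. moles HCl = 0.285 × 25/1000 = 0.007125 mol. V_base = moles / 0.086 × 1000 = 82.8 mL.

V_{base} = 82.8 mL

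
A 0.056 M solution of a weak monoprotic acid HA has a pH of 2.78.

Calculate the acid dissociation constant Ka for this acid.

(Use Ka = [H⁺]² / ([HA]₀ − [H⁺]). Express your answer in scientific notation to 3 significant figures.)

[H⁺] = 10^(−pH) = 10^(−2.78) = 1.660e-03 M. For HA ⇌ H⁺ + A⁻, Ka = [H⁺][A⁻]/[HA] = [H⁺]² / ([HA]₀ − [H⁺]) = (1.660e-03)² / (0.056 − 1.660e-03) = 5.07e-05.

K_a = 5.07e-05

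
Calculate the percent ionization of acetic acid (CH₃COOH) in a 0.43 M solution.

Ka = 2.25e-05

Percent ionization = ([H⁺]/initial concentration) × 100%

Using Ka equilibrium: x² + Ka×x - Ka×C = 0. Solving: [H⁺] = 3.0992e-03. Percent = (3.0992e-03/0.43) × 100

Percent ionization = 0.721%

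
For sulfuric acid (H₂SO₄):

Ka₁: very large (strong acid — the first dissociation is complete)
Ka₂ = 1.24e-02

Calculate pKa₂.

pKa₂ = -log(Ka₂) = -log(1.24e-02) = 1.91.

pK_{a2} = 1.91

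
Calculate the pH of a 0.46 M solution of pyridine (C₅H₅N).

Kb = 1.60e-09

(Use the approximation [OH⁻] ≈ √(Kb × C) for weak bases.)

[OH⁻] = √(Kb × C) = √(1.60e-09 × 0.46) = 2.7129e-05. pOH = 4.57, pH = 14 - pOH

pH = 9.43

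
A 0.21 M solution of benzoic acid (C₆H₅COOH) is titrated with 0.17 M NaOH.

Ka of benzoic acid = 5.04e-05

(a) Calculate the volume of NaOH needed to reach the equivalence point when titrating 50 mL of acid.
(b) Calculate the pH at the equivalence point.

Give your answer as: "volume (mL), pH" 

moles acid = 0.21 × 50/1000 = 0.0105 mol; V_base = moles/0.17 × 1000 = 61.8 mL. At equivalence only the conjugate base is present: [A⁻] = 0.0105/0.112 = 9.3947e-02 M. Kb = Kw/Ka = 1.98e-10; [OH⁻] = √(Kb × [A⁻]) = 4.3174e-06; pOH = 5.36; pH = 14 - pOH = 8.64.

V = 61.8 mL, pH = 8.64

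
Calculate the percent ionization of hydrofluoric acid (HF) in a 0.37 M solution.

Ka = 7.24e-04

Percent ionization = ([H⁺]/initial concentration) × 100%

Using Ka equilibrium: x² + Ka×x - Ka×C = 0. Solving: [H⁺] = 1.6009e-02. Percent = (1.6009e-02/0.37) × 100

Percent ionization = 4.33%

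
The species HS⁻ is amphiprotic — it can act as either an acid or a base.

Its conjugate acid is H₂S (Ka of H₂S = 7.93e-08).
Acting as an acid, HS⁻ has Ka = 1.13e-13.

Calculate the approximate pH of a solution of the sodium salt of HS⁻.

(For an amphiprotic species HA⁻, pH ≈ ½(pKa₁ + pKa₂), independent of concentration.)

pKa₁ = -log(7.93e-08) = 7.10; pKa₂ = -log(1.13e-13) = 12.95. For an amphiprotic species, pH ≈ ½(pKa₁ + pKa₂) = ½(7.10 + 12.95) = 10.02.

pH = 10.02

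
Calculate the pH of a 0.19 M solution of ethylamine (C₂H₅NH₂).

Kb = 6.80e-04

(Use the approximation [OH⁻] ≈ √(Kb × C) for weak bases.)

[OH⁻] = √(Kb × C) = √(6.80e-04 × 0.19) = 1.1367e-02. pOH = 1.94, pH = 14 - pOH

pH = 12.06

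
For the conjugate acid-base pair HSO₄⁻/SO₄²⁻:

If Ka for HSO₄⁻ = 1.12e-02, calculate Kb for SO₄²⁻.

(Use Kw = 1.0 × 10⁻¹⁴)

For a conjugate pair Ka × Kb = Kw, so Kb = Kw/Ka = 1.0 × 10⁻¹⁴ / 1.12e-02 = 8.93e-13.

K_b = 8.93e-13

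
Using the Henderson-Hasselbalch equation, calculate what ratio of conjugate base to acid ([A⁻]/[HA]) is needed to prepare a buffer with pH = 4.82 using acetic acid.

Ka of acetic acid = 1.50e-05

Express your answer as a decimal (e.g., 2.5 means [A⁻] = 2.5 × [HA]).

pKa = -log(1.50e-05) = 4.8239. pH = pKa + log([A⁻]/[HA]), so log([A⁻]/[HA]) = pH − pKa = 4.82 − 4.8239 = -0.0039. [A⁻]/[HA] = 10^(-0.0039) = 0.991

[A⁻]/[HA] = 0.991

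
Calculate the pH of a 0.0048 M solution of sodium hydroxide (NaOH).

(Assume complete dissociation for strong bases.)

[OH⁻] = 0.0048 M for strong base. pOH = -log[OH⁻] = 2.32, pH = 14 - pOH

pH = 11.68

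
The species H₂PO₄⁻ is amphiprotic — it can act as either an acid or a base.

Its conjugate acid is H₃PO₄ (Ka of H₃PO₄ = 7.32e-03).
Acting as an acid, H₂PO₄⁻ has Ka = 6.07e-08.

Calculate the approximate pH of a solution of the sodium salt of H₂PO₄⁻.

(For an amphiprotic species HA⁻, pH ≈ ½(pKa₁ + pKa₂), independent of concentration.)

pKa₁ = -log(7.32e-03) = 2.14; pKa₂ = -log(6.07e-08) = 7.22. For an amphiprotic species, pH ≈ ½(pKa₁ + pKa₂) = ½(2.14 + 7.22) = 4.68.

pH = 4.68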